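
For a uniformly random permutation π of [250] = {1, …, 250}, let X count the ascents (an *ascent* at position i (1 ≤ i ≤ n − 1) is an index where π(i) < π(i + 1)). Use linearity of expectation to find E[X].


Write X = Σ X_I over i = 1, …, 249, with X_I the indicator of one ascent.
There are 249 indicators.
For each fixed i, the pair (π(i), π(i+1)) is a uniformly random ordered pair of distinct values from {1, …, 250}; by symmetry P[π(i) < π(i+1)] = 1/2.
By linearity: E[X] = 249 · (1/2) = (250 − 1) · (1/2) = 249/2 ≈ 124.500000.

E[X] = 249/2 = 124.500000.


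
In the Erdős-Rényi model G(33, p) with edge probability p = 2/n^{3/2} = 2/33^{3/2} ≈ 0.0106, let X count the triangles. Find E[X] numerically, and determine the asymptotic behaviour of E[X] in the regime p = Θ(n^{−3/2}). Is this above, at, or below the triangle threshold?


Number of potential triangles: C(33, 3) = 5456.
Each occurs with probability p³ ≈ (0.0106)³ ≈ 1.17430e-06.
By linearity: E[X] = C(33, 3)·p³ ≈ 5456 · 1.17430e-06 ≈ 0.006.
Since α = 3/2 > 1, p = c/n^{3/2} = o(1/n) is below the triangle threshold p ~ 1/n. Asymptotically E[X] ~ (c³/6)·n^{3(1−α)} = (2³/6)·n^{-1.5} → 0, so by Markov's inequality G has no triangles w.h.p.

E[X] ≈ 0.006; in regime p = Θ(1/n^{3/2}) E[X] tends to 0 (below the triangle threshold p ~ 1/n).


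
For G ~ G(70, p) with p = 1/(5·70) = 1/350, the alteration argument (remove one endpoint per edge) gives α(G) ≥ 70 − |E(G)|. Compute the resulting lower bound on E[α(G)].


E[|E(G)|] = C(70, 2)·p = 2415 · (1/350) = 69/10.
E[α(G)] ≥ n − E[|E(G)|] = 70 − 69/10 = 631/10.
Numerically: ≈ 63.10000.
(This is only a lower bound; the true E[α(G)] may be larger.)

E[α(G)] ≥ 631/10 ≈ 63.10000.


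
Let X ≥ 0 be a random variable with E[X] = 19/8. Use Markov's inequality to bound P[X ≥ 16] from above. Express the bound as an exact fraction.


μ = E[X] = 19/8, a = 16.
Markov: P[X ≥ 16] ≤ μ/a = (19/8)/16 = 19/128.
Numerically: ≈ 0.148.
(Since a = 16 > μ = 2.375, the bound 19/128 is < 1 and informative.)

P[X ≥ 16] ≤ 19/128 ≈ 0.148.


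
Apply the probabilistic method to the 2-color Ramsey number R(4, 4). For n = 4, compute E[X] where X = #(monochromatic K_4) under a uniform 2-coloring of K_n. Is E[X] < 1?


E[X] = C(4, 4) · 2^{1 − 6} = 1 · 2^{−5} = 1/32.
As a reduced fraction: E[X] = 1/32 ≈ 0.03125.
Is E[X] < 1? YES.
Since E[X] < 1, there exists a 2-coloring of K_{4} with no monochromatic K_4; hence R(4, 4) > 4.

E[X] = 1/32 ≈ 0.03125; E[X] < 1, so R(4, 4) > 4.


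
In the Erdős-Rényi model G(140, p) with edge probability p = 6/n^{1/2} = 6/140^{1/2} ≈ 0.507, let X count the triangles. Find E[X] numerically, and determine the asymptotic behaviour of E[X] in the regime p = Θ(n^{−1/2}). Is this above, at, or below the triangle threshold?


Number of potential triangles: C(140, 3) = 447580.
Each occurs with probability p³ ≈ (0.507)³ ≈ 1.30395e-01.
By linearity: E[X] = C(140, 3)·p³ ≈ 447580 · 1.30395e-01 ≈ 58362.296.
Since α = 1/2 < 1, p = c/n^{1/2} ≫ 1/n is above the triangle threshold p ~ 1/n. Asymptotically E[X] ~ (c³/6)·n^{3(1−α)} = (6³/6)·n^{1.5} → ∞; triangles are abundant w.h.p.

E[X] ≈ 58362.296; in regime p = Θ(1/n^{1/2}) E[X] diverges (above the triangle threshold p ~ 1/n).


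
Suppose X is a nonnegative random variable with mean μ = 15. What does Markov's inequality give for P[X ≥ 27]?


μ = E[X] = 15, a = 27.
Markov: P[X ≥ 27] ≤ μ/a = (15)/27 = 5/9.
Numerically: ≈ 0.556.
(Since a = 27 > μ = 15.000, the bound 5/9 is < 1 and informative.)

P[X ≥ 27] ≤ 5/9 ≈ 0.556.


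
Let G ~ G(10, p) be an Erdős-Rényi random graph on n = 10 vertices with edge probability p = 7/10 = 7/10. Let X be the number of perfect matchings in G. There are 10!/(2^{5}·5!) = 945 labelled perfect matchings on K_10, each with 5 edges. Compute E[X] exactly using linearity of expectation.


K_10 has 10!/(2^{5}·5!) = 945 labelled perfect matchings.
For each such perfect matching H, let X_H = 1 if all 5 edges of H are present in G. Then P[X_H = 1] = p^{5} = (7/10)^{5} = 16807/100000.
By linearity: E[X] = Σ_H E[X_H] = 945 · p^{5} = 945 · 16807/100000 = 3176523/20000.
Numerically: E[X] ≈ 158.826.

E[X] = 945 · (7/10)^{5} = 3176523/20000 ≈ 158.826.


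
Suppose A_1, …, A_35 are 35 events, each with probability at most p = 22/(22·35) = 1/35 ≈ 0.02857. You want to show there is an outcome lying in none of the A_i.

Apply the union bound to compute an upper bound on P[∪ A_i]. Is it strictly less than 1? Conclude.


Union bound: P[∪_{i=1}^{35} A_i] ≤ Σ_i P[A_i] ≤ 35·p = 35·(1/35) = 1.
Numerically: 1 ≈ 1.00000.
Is 1 < 1? NO.
Since the bound 1 is ≥ 1, the union bound is uninformative here; it does NOT by itself certify existence.

35·p = 1 ≈ 1.00000; existence NOT certified by the union bound.


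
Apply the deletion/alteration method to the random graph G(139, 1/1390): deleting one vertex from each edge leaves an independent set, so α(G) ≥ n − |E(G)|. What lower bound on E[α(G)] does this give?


E[|E(G)|] = C(139, 2)·p = 9591 · (1/1390) = 69/10.
E[α(G)] ≥ n − E[|E(G)|] = 139 − 69/10 = 1321/10.
Numerically: ≈ 132.10000.
(This is only a lower bound; the true E[α(G)] may be larger.)

E[α(G)] ≥ 1321/10 ≈ 132.10000.


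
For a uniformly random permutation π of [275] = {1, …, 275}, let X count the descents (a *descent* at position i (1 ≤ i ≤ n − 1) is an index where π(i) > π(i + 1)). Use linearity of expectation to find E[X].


Write X = Σ X_I over i = 1, …, 274, with X_I the indicator of one descent.
There are 274 indicators.
For each fixed i, the pair (π(i), π(i+1)) is a uniformly random ordered pair of distinct values from {1, …, 275}; by symmetry P[π(i) > π(i+1)] = 1/2.
By linearity: E[X] = 274 · (1/2) = (275 − 1) · (1/2) = 137 ≈ 137.000000.

E[X] = 137 = 137.000000.


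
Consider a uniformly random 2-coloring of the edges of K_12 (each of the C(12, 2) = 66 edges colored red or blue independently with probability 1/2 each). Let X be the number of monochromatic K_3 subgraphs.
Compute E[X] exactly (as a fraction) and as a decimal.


Let X = Σ_S X_S over the C(12, 3) = 220 subsets S of size 3, where X_S = 1 if the K_3 on S is monochromatic.
For a fixed S, the K_3 on S has C(3, 2) = 3 edges. P[all 3 edges red] = (1/2)^3, and likewise for blue, so P[monochromatic] = 2·(1/2)^3 = 2^{1 − 3} = 1/4.
By linearity: E[X] = C(12, 3) · 2^{1 − 3} = 220 · 1/4 = 55.
Numerically: E[X] ≈ 55.00000.

E[X] = C(12,3)·2^(1−C(3,2)) = 55 ≈ 55.00000.


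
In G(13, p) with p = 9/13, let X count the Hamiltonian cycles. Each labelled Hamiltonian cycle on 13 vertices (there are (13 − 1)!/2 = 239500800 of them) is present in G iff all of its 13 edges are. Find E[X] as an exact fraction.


K_13 has (13 − 1)!/2 = 239500800 labelled Hamiltonian cycles.
For each such Hamiltonian cycle H, let X_H = 1 if all 13 edges of H are present in G. Then P[X_H = 1] = p^{13} = (9/13)^{13} = 2541865828329/302875106592253.
Summing the indicators: E[X] = Σ_H E[X_H] = 239500800 · p^{13} = 239500800 · 2541865828329/302875106592253 = 608778899377458163200/302875106592253.
Numerically: E[X] ≈ 2.01e+06.

E[X] = 239500800 · (9/13)^{13} = 608778899377458163200/302875106592253 ≈ 2.01e+06.


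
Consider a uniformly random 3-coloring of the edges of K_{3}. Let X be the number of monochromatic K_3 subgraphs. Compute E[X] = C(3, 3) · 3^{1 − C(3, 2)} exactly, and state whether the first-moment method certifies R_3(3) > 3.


E[X] = C(3, 3) · 3^{1 − 3} = 1 · 3^{−2} = 1/9.
As a reduced fraction: E[X] = 1/9 ≈ 0.11111.
Is E[X] < 1? YES.
Since E[X] < 1, there exists a 3-coloring of K_{3} with no monochromatic K_3; hence R_3(3) > 3.

E[X] = 1/9 ≈ 0.11111; E[X] < 1, so R_3(3) > 3.


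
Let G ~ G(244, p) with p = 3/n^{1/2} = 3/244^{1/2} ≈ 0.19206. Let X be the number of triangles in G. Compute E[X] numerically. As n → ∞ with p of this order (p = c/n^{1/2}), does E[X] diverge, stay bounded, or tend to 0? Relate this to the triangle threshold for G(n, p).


Number of potential triangles: C(244, 3) = 2391444.
Each occurs with probability p³ ≈ (0.19206)³ ≈ 7.0840077e-03.
By linearity: E[X] = C(244, 3)·p³ ≈ 2391444 · 7.0840077e-03 ≈ 16941.00771.
Since α = 1/2 < 1, p = c/n^{1/2} ≫ 1/n is above the triangle threshold p ~ 1/n. Asymptotically E[X] ~ (c³/6)·n^{3(1−α)} = (3³/6)·n^{1.5} → ∞; triangles are abundant w.h.p.

E[X] ≈ 16941.00771; in regime p = Θ(1/n^{1/2}) E[X] diverges (above the triangle threshold p ~ 1/n).


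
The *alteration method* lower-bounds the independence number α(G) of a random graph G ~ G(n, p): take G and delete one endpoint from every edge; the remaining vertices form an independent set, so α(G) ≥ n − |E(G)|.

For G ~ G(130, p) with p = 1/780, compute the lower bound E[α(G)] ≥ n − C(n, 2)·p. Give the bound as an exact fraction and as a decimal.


E[|E(G)|] = C(130, 2)·p = 8385 · (1/780) = 43/4.
E[α(G)] ≥ n − E[|E(G)|] = 130 − 43/4 = 477/4.
Numerically: ≈ 119.2500.
(This is only a lower bound; the true E[α(G)] may be larger.)

E[α(G)] ≥ 477/4 ≈ 119.2500.


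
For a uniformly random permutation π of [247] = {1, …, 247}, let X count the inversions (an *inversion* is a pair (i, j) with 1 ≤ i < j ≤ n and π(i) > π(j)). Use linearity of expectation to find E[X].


Write X = Σ X_I over the C(247, 2) = 30381 pairs i < j, with X_I the indicator of one inversion.
There are 30381 indicators.
For each fixed pair i < j, the values π(i) and π(j) are two distinct elements of {1, …, 247} in uniformly random order; by symmetry P[π(i) > π(j)] = 1/2.
By linearity: E[X] = 30381 · (1/2) = C(247, 2) · (1/2) = 30381/2 = 30381/2 ≈ 15190.50000.

E[X] = 30381/2 = 15190.50000.


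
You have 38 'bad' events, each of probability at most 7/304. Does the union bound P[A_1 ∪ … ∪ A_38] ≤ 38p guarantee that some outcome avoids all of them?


Union bound: P[∪_{i=1}^{38} A_i] ≤ Σ_i P[A_i] ≤ 38·p = 38·(7/304) = 7/8.
Numerically: 7/8 ≈ 0.87500.
Is 7/8 < 1? YES.
Since P[∪ A_i] ≤ 7/8 < 1, the complement has P[∩ A_i^c] ≥ 1 − 7/8 = 1/8 > 0, so some outcome avoids every A_i.

38·p = 7/8 ≈ 0.87500; existence CERTIFIED by the union bound.


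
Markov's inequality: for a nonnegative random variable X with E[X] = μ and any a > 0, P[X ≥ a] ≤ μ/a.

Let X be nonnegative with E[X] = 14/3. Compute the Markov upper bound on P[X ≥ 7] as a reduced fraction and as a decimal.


μ = E[X] = 14/3, a = 7.
Markov: P[X ≥ 7] ≤ μ/a = (14/3)/7 = 2/3.
Numerically: ≈ 0.667.
(Since a = 7 > μ = 4.667, the bound 2/3 is < 1 and informative.)

P[X ≥ 7] ≤ 2/3 ≈ 0.667.


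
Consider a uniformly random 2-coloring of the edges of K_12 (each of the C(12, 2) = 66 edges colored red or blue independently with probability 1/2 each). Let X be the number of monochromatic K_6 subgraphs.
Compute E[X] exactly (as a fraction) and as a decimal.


Let X = Σ_S X_S over the C(12, 6) = 924 subsets S of size 6, where X_S = 1 if the K_6 on S is monochromatic.
For a fixed S, the K_6 on S has C(6, 2) = 15 edges. P[all 15 edges red] = (1/2)^15, and likewise for blue, so P[monochromatic] = 2·(1/2)^15 = 2^{1 − 15} = 1/16384.
By linearity of expectation: E[X] = C(12, 6) · 2^{1 − 15} = 924 · 1/16384 = 231/4096.
Numerically: E[X] ≈ 0.056.

E[X] = C(12,6)·2^(1−C(6,2)) = 231/4096 ≈ 0.056.


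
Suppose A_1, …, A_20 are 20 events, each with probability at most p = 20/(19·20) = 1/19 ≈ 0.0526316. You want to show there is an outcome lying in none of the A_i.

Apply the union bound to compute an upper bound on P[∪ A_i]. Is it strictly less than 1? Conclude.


Union bound: P[∪_{i=1}^{20} A_i] ≤ Σ_i P[A_i] ≤ 20·p = 20·(1/19) = 20/19.
Numerically: 20/19 ≈ 1.0526316.
Is 20/19 < 1? NO.
Since the bound 20/19 is ≥ 1, the union bound is uninformative here; it does NOT by itself certify existence.

20·p = 20/19 ≈ 1.0526316; existence NOT certified by the union bound.


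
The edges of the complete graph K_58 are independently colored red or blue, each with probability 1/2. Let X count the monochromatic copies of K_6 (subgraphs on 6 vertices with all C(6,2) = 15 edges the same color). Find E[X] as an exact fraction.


Let X = Σ_S X_S over the C(58, 6) = 40475358 subsets S of size 6, where X_S = 1 if the K_6 on S is monochromatic.
For a fixed S, the K_6 on S has C(6, 2) = 15 edges. P[all 15 edges red] = (1/2)^15, and likewise for blue, so P[monochromatic] = 2·(1/2)^15 = 2^{1 − 15} = 1/16384.
By linearity of expectation: E[X] = C(58, 6) · 2^{1 − 15} = 40475358 · 1/16384 = 20237679/8192.
Numerically: E[X] ≈ 2470.41980.

E[X] = C(58,6)·2^(1−C(6,2)) = 20237679/8192 ≈ 2470.41980.


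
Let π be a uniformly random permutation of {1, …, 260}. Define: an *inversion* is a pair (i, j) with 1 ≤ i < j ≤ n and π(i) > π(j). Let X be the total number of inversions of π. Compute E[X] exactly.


Write X = Σ X_I over the C(260, 2) = 33670 pairs i < j, with X_I the indicator of one inversion.
There are 33670 indicators.
For each fixed pair i < j, the values π(i) and π(j) are two distinct elements of {1, …, 260} in uniformly random order; by symmetry P[π(i) > π(j)] = 1/2.
By linearity: E[X] = 33670 · (1/2) = C(260, 2) · (1/2) = 33670/2 = 16835 ≈ 16835.000.

E[X] = 16835 = 16835.000.


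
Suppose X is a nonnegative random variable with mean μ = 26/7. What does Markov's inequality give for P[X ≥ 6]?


μ = E[X] = 26/7, a = 6.
Markov: P[X ≥ 6] ≤ μ/a = (26/7)/6 = 13/21.
Numerically: ≈ 0.619.
(Since a = 6 > μ = 3.714, the bound 13/21 is < 1 and informative.)

P[X ≥ 6] ≤ 13/21 ≈ 0.619.


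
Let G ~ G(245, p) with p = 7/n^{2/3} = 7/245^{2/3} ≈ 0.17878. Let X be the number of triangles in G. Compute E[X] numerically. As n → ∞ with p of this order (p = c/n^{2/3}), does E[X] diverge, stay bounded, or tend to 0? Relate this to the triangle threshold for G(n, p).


Number of potential triangles: C(245, 3) = 2421090.
Each occurs with probability p³ ≈ (0.17878)³ ≈ 5.7142857e-03.
By linearity: E[X] = C(245, 3)·p³ ≈ 2421090 · 5.7142857e-03 ≈ 13834.80000.
Since α = 2/3 < 1, p = c/n^{2/3} ≫ 1/n is above the triangle threshold p ~ 1/n. Asymptotically E[X] ~ (c³/6)·n^{3(1−α)} = (7³/6)·n^{1} → ∞; triangles are abundant w.h.p.

E[X] ≈ 13834.80000; in regime p = Θ(1/n^{2/3}) E[X] diverges (above the triangle threshold p ~ 1/n).


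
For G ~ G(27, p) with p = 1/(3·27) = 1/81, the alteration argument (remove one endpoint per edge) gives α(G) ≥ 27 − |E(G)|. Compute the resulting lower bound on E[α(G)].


E[|E(G)|] = C(27, 2)·p = 351 · (1/81) = 13/3.
E[α(G)] ≥ n − E[|E(G)|] = 27 − 13/3 = 68/3.
Numerically: ≈ 22.667.
(This is only a lower bound; the true E[α(G)] may be larger.)

E[α(G)] ≥ 68/3 ≈ 22.667.


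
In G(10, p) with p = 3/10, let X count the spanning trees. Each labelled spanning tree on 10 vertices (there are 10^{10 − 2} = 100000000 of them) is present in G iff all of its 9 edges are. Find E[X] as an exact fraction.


K_10 has 10^{10 − 2} = 100000000 labelled spanning trees.
For each such spanning tree H, let X_H = 1 if all 9 edges of H are present in G. Then P[X_H = 1] = p^{9} = (3/10)^{9} = 19683/1000000000.
Summing the indicators: E[X] = Σ_H E[X_H] = 100000000 · p^{9} = 100000000 · 19683/1000000000 = 19683/10.
Numerically: E[X] ≈ 1968.3.

E[X] = 100000000 · (3/10)^{9} = 19683/10 ≈ 1968.3.


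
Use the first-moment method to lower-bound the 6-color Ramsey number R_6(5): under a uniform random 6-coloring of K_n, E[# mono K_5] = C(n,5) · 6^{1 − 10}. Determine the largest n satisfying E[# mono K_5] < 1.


We need C(n, 5) · 6^{1 − 10} < 1, i.e. C(n, 5) < 6^{10 − 1} = 10077696.
Check values of n near the boundary:
  n = 65: C(65, 5) = 8259888; 8259888 < 10077696? YES
  n = 66: C(66, 5) = 8936928; 8936928 < 10077696? YES
  n = 67: C(67, 5) = 9657648; 9657648 < 10077696? YES
  n = 68: C(68, 5) = 10424128; 10424128 < 10077696? NO
  n = 69: C(69, 5) = 11238513; 11238513 < 10077696? NO
  n = 70: C(70, 5) = 12103014; 12103014 < 10077696? NO
The largest n with C(n, 5) < 10077696 is n = 67 (where E[X] = 67067/69984 ≈ 0.9583). Hence R_6(5) > 67, i.e. R_6(5) ≥ 68.

Largest n = 67; hence R_6(5) > 67.


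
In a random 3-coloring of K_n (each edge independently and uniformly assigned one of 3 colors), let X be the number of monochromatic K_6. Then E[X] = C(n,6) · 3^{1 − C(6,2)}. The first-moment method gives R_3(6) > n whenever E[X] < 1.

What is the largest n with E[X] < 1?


We need C(n, 6) · 3^{1 − 15} < 1, i.e. C(n, 6) < 3^{15 − 1} = 4782969.
Check values of n near the boundary:
  n = 35: C(35, 6) = 1623160; 1623160 < 4782969? YES
  n = 36: C(36, 6) = 1947792; 1947792 < 4782969? YES
  n = 37: C(37, 6) = 2324784; 2324784 < 4782969? YES
  n = 38: C(38, 6) = 2760681; 2760681 < 4782969? YES
  n = 39: C(39, 6) = 3262623; 3262623 < 4782969? YES
  n = 40: C(40, 6) = 3838380; 3838380 < 4782969? YES
  n = 41: C(41, 6) = 4496388; 4496388 < 4782969? YES
  n = 42: C(42, 6) = 5245786; 5245786 < 4782969? NO
The largest n with C(n, 6) < 4782969 is n = 41 (where E[X] = 1498796/1594323 ≈ 0.940). Hence R_3(6) > 41, i.e. R_3(6) ≥ 42.

Largest n = 41; hence R_3(6) > 41.


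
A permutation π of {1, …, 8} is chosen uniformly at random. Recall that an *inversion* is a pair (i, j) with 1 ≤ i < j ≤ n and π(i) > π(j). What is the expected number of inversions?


Write X = Σ X_I over the C(8, 2) = 28 pairs i < j, with X_I the indicator of one inversion.
There are 28 indicators.
For each fixed pair i < j, the values π(i) and π(j) are two distinct elements of {1, …, 8} in uniformly random order; by symmetry P[π(i) > π(j)] = 1/2.
By linearity: E[X] = 28 · (1/2) = C(8, 2) · (1/2) = 28/2 = 14 ≈ 14.0000.

E[X] = 14 = 14.0000.


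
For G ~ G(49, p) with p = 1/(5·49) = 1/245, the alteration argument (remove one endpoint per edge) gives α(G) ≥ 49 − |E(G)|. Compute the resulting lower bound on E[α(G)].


E[|E(G)|] = C(49, 2)·p = 1176 · (1/245) = 24/5.
E[α(G)] ≥ n − E[|E(G)|] = 49 − 24/5 = 221/5.
Numerically: ≈ 44.20000.
(This is only a lower bound; the true E[α(G)] may be larger.)

E[α(G)] ≥ 221/5 ≈ 44.20000.


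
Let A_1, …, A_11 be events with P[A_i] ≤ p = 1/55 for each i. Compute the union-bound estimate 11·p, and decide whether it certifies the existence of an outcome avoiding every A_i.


Union bound: P[∪_{i=1}^{11} A_i] ≤ Σ_i P[A_i] ≤ 11·p = 11·(1/55) = 1/5.
Numerically: 1/5 ≈ 0.2000.
Is 1/5 < 1? YES.
Since P[∪ A_i] ≤ 1/5 < 1, the complement has P[∩ A_i^c] ≥ 1 − 1/5 = 4/5 > 0, so some outcome avoids every A_i.

11·p = 1/5 ≈ 0.2000; existence CERTIFIED by the union bound.


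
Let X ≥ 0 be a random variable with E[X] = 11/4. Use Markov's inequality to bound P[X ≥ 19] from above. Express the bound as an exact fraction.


μ = E[X] = 11/4, a = 19.
Markov: P[X ≥ 19] ≤ μ/a = (11/4)/19 = 11/76.
Numerically: ≈ 0.144737.
(Since a = 19 > μ = 2.750000, the bound 11/76 is < 1 and informative.)

P[X ≥ 19] ≤ 11/76 ≈ 0.144737.


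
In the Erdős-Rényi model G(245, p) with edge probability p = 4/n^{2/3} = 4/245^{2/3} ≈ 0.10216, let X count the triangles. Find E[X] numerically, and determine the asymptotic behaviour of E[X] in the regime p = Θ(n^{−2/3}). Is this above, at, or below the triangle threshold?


Number of potential triangles: C(245, 3) = 2421090.
Each occurs with probability p³ ≈ (0.10216)³ ≈ 1.0662224e-03.
By linearity: E[X] = C(245, 3)·p³ ≈ 2421090 · 1.0662224e-03 ≈ 2581.42041.
Since α = 2/3 < 1, p = c/n^{2/3} ≫ 1/n is above the triangle threshold p ~ 1/n. Asymptotically E[X] ~ (c³/6)·n^{3(1−α)} = (4³/6)·n^{1} → ∞; triangles are abundant w.h.p.

E[X] ≈ 2581.42041; in regime p = Θ(1/n^{2/3}) E[X] diverges (above the triangle threshold p ~ 1/n).


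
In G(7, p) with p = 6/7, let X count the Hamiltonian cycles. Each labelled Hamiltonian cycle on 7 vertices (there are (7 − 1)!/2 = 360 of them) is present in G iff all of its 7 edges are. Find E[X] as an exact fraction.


K_7 has (7 − 1)!/2 = 360 labelled Hamiltonian cycles.
For each such Hamiltonian cycle H, let X_H = 1 if all 7 edges of H are present in G. Then P[X_H = 1] = p^{7} = (6/7)^{7} = 279936/823543.
By linearity: E[X] = Σ_H E[X_H] = 360 · p^{7} = 360 · 279936/823543 = 100776960/823543.
Numerically: E[X] ≈ 122.

E[X] = 360 · (6/7)^{7} = 100776960/823543 ≈ 122.


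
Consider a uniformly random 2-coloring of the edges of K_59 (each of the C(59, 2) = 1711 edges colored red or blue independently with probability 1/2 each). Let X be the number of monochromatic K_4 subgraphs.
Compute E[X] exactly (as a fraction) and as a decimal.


Let X = Σ_S X_S over the C(59, 4) = 455126 subsets S of size 4, where X_S = 1 if the K_4 on S is monochromatic.
For a fixed S, the K_4 on S has C(4, 2) = 6 edges. P[all 6 edges red] = (1/2)^6, and likewise for blue, so P[monochromatic] = 2·(1/2)^6 = 2^{1 − 6} = 1/32.
Summing: E[X] = C(59, 4) · 2^{1 − 6} = 455126 · 1/32 = 227563/16.
Numerically: E[X] ≈ 14222.687500.

E[X] = C(59,4)·2^(1−C(4,2)) = 227563/16 ≈ 14222.687500.


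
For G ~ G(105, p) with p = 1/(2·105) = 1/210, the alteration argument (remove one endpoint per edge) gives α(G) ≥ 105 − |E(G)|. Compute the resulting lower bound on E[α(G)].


E[|E(G)|] = C(105, 2)·p = 5460 · (1/210) = 26.
E[α(G)] ≥ n − E[|E(G)|] = 105 − 26 = 79.
Numerically: ≈ 79.0000.
(This is only a lower bound; the true E[α(G)] may be larger.)

E[α(G)] ≥ 79 ≈ 79.0000.


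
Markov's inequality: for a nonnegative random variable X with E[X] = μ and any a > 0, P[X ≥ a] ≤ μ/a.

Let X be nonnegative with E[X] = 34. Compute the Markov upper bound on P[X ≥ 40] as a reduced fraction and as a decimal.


μ = E[X] = 34, a = 40.
Markov: P[X ≥ 40] ≤ μ/a = (34)/40 = 17/20.
Numerically: ≈ 0.850.
(Since a = 40 > μ = 34.000, the bound 17/20 is < 1 and informative.)

P[X ≥ 40] ≤ 17/20 ≈ 0.850.


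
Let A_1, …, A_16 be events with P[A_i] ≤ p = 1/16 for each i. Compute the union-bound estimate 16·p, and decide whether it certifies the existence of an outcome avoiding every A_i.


Union bound: P[∪_{i=1}^{16} A_i] ≤ Σ_i P[A_i] ≤ 16·p = 16·(1/16) = 1.
Numerically: 1 ≈ 1.000.
Is 1 < 1? NO.
Since the bound 1 is ≥ 1, the union bound is uninformative here; it does NOT by itself certify existence.

16·p = 1 ≈ 1.000; existence NOT certified by the union bound.


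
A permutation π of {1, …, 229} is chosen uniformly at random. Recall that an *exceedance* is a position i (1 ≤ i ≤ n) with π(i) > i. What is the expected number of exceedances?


Write X = Σ_{i=1}^{229} X_i, where X_i = 1_{π(i) > i}.
For each fixed i, π(i) is uniform over {1, …, 229} (marginal of a uniform permutation), so P[π(i) > i] = (n − i)/n. Summing: Σ_{i=1}^{229} (n − i)/n = (0 + 1 + … + 228)/229 = 229(229 − 1)/(2·229) = (229 − 1)/2.
Hence E[X] = Σ_{i=1}^{229} (229 − i)/229 = 114 ≈ 114.00000.

E[X] = 114 = 114.00000.


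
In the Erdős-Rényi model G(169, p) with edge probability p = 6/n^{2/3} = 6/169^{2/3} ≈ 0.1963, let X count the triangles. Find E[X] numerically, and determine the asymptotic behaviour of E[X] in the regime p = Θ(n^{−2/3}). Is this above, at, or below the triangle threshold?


Number of potential triangles: C(169, 3) = 790244.
Each occurs with probability p³ ≈ (0.1963)³ ≈ 7.562760e-03.
By linearity: E[X] = C(169, 3)·p³ ≈ 790244 · 7.562760e-03 ≈ 5976.4260.
Since α = 2/3 < 1, p = c/n^{2/3} ≫ 1/n is above the triangle threshold p ~ 1/n. Asymptotically E[X] ~ (c³/6)·n^{3(1−α)} = (6³/6)·n^{1} → ∞; triangles are abundant w.h.p.

E[X] ≈ 5976.4260; in regime p = Θ(1/n^{2/3}) E[X] diverges (above the triangle threshold p ~ 1/n).


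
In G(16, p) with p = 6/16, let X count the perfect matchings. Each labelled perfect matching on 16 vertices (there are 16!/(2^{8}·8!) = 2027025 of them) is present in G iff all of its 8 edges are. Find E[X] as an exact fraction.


K_16 has 16!/(2^{8}·8!) = 2027025 labelled perfect matchings.
For each such perfect matching H, let X_H = 1 if all 8 edges of H are present in G. Then P[X_H = 1] = p^{8} = (3/8)^{8} = 6561/16777216.
By linearity of expectation: E[X] = Σ_H E[X_H] = 2027025 · p^{8} = 2027025 · 6561/16777216 = 13299311025/16777216.
Numerically: E[X] ≈ 792.701.

E[X] = 2027025 · (3/8)^{8} = 13299311025/16777216 ≈ 792.701.


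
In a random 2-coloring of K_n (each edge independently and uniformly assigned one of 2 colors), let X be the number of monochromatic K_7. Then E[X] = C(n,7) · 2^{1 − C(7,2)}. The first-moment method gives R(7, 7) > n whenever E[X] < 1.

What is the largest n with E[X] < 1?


We need C(n, 7) · 2^{1 − 21} < 1, i.e. C(n, 7) < 2^{21 − 1} = 1048576.
Check values of n near the boundary:
  n = 23: C(23, 7) = 245157; 245157 < 1048576? YES
  n = 24: C(24, 7) = 346104; 346104 < 1048576? YES
  n = 25: C(25, 7) = 480700; 480700 < 1048576? YES
  n = 26: C(26, 7) = 657800; 657800 < 1048576? YES
  n = 27: C(27, 7) = 888030; 888030 < 1048576? YES
  n = 28: C(28, 7) = 1184040; 1184040 < 1048576? NO
  n = 29: C(29, 7) = 1560780; 1560780 < 1048576? NO
  n = 30: C(30, 7) = 2035800; 2035800 < 1048576? NO
The largest n with C(n, 7) < 1048576 is n = 27 (where E[X] = 444015/524288 ≈ 0.84689). Hence R(7, 7) > 27, i.e. R(7, 7) ≥ 28.

Largest n = 27; hence R(7, 7) > 27.


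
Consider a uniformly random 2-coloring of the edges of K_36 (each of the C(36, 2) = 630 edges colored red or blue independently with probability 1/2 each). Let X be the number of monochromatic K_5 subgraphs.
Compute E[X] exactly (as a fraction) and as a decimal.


Let X = Σ_S X_S over the C(36, 5) = 376992 subsets S of size 5, where X_S = 1 if the K_5 on S is monochromatic.
For a fixed S, the K_5 on S has C(5, 2) = 10 edges. P[all 10 edges red] = (1/2)^10, and likewise for blue, so P[monochromatic] = 2·(1/2)^10 = 2^{1 − 10} = 1/512.
By linearity of expectation: E[X] = C(36, 5) · 2^{1 − 10} = 376992 · 1/512 = 11781/16.
Numerically: E[X] ≈ 736.312500.

E[X] = C(36,5)·2^(1−C(5,2)) = 11781/16 ≈ 736.312500.


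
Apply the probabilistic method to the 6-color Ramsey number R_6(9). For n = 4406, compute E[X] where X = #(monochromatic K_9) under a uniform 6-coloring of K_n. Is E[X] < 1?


E[X] = C(4406, 9) · 6^{1 − 36} = 1710356485221788389505285700 · 6^{−35} = 1710356485221788389505285700/1719070799748422591028658176.
As a reduced fraction: E[X] = 142529707101815699125440475/143255899979035215919054848 ≈ 0.9949.
Is E[X] < 1? YES.
Since E[X] < 1, there exists a 6-coloring of K_{4406} with no monochromatic K_9; hence R_6(9) > 4406.

E[X] = 142529707101815699125440475/143255899979035215919054848 ≈ 0.9949; E[X] < 1, so R_6(9) > 4406.


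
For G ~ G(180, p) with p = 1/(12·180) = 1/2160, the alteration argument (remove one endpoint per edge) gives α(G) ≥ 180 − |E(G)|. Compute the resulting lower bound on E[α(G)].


E[|E(G)|] = C(180, 2)·p = 16110 · (1/2160) = 179/24.
E[α(G)] ≥ n − E[|E(G)|] = 180 − 179/24 = 4141/24.
Numerically: ≈ 172.54167.
(This is only a lower bound; the true E[α(G)] may be larger.)

E[α(G)] ≥ 4141/24 ≈ 172.54167.


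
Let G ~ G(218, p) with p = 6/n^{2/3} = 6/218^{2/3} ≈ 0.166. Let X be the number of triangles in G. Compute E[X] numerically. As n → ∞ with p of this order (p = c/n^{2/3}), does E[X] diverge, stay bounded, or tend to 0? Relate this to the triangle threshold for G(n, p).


Number of potential triangles: C(218, 3) = 1703016.
Each occurs with probability p³ ≈ (0.166)³ ≈ 4.54507e-03.
By linearity: E[X] = C(218, 3)·p³ ≈ 1703016 · 4.54507e-03 ≈ 7740.330.
Since α = 2/3 < 1, p = c/n^{2/3} ≫ 1/n is above the triangle threshold p ~ 1/n. Asymptotically E[X] ~ (c³/6)·n^{3(1−α)} = (6³/6)·n^{1} → ∞; triangles are abundant w.h.p.

E[X] ≈ 7740.330; in regime p = Θ(1/n^{2/3}) E[X] diverges (above the triangle threshold p ~ 1/n).


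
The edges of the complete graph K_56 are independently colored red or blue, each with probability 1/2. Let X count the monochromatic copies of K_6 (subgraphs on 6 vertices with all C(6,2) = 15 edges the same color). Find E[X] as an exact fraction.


Let X = Σ_S X_S over the C(56, 6) = 32468436 subsets S of size 6, where X_S = 1 if the K_6 on S is monochromatic.
For a fixed S, the K_6 on S has C(6, 2) = 15 edges. P[all 15 edges red] = (1/2)^15, and likewise for blue, so P[monochromatic] = 2·(1/2)^15 = 2^{1 − 15} = 1/16384.
By linearity of expectation: E[X] = C(56, 6) · 2^{1 − 15} = 32468436 · 1/16384 = 8117109/4096.
Numerically: E[X] ≈ 1981.71606.

E[X] = C(56,6)·2^(1−C(6,2)) = 8117109/4096 ≈ 1981.71606.


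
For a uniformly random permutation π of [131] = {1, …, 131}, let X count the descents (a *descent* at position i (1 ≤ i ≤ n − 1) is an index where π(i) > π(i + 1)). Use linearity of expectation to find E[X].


Write X = Σ X_I over i = 1, …, 130, with X_I the indicator of one descent.
There are 130 indicators.
For each fixed i, the pair (π(i), π(i+1)) is a uniformly random ordered pair of distinct values from {1, …, 131}; by symmetry P[π(i) > π(i+1)] = 1/2.
By linearity: E[X] = 130 · (1/2) = (131 − 1) · (1/2) = 65 ≈ 65.000.

E[X] = 65 = 65.000.


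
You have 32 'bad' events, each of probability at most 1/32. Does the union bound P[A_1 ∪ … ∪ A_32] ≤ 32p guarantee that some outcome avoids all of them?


Union bound: P[∪_{i=1}^{32} A_i] ≤ Σ_i P[A_i] ≤ 32·p = 32·(1/32) = 1.
Numerically: 1 ≈ 1.0000000.
Is 1 < 1? NO.
Since the bound 1 is ≥ 1, the union bound is uninformative here; it does NOT by itself certify existence.

32·p = 1 ≈ 1.0000000; existence NOT certified by the union bound.


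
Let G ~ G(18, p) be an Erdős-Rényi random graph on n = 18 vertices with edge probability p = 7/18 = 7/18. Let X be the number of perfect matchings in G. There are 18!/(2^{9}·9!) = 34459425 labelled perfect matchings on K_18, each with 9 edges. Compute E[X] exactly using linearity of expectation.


K_18 has 18!/(2^{9}·9!) = 34459425 labelled perfect matchings.
For each such perfect matching H, let X_H = 1 if all 9 edges of H are present in G. Then P[X_H = 1] = p^{9} = (7/18)^{9} = 40353607/198359290368.
By linearity of expectation: E[X] = Σ_H E[X_H] = 34459425 · p^{9} = 34459425 · 40353607/198359290368 = 17167433257975/2448880128.
Numerically: E[X] ≈ 7010.

E[X] = 34459425 · (7/18)^{9} = 17167433257975/2448880128 ≈ 7010.


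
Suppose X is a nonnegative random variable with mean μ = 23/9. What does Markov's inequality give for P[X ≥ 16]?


μ = E[X] = 23/9, a = 16.
Markov: P[X ≥ 16] ≤ μ/a = (23/9)/16 = 23/144.
Numerically: ≈ 0.15972.
(Since a = 16 > μ = 2.55556, the bound 23/144 is < 1 and informative.)

P[X ≥ 16] ≤ 23/144 ≈ 0.15972.


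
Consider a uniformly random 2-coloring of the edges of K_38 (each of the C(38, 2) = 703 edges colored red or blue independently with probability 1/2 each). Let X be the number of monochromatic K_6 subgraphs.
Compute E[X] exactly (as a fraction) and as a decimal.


Let X = Σ_S X_S over the C(38, 6) = 2760681 subsets S of size 6, where X_S = 1 if the K_6 on S is monochromatic.
For a fixed S, the K_6 on S has C(6, 2) = 15 edges. P[all 15 edges red] = (1/2)^15, and likewise for blue, so P[monochromatic] = 2·(1/2)^15 = 2^{1 − 15} = 1/16384.
Summing: E[X] = C(38, 6) · 2^{1 − 15} = 2760681 · 1/16384 = 2760681/16384.
Numerically: E[X] ≈ 168.49860.

E[X] = C(38,6)·2^(1−C(6,2)) = 2760681/16384 ≈ 168.49860.


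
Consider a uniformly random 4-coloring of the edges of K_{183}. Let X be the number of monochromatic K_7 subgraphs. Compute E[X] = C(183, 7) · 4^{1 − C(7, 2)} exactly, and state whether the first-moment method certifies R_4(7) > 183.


E[X] = C(183, 7) · 4^{1 − 21} = 1214197462413 · 4^{−20} = 1214197462413/1099511627776.
As a reduced fraction: E[X] = 1214197462413/1099511627776 ≈ 1.1043062.
Is E[X] < 1? NO.
Since E[X] ≥ 1, the first-moment bound is inconclusive at n = 183; it does NOT by itself certify R_4(7) > 183.

E[X] = 1214197462413/1099511627776 ≈ 1.1043062; E[X] ≥ 1; first-moment method inconclusive here.


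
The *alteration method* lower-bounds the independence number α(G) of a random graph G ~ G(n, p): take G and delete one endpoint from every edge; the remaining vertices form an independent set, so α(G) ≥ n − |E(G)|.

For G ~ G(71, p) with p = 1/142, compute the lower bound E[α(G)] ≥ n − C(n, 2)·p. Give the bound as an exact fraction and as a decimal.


E[|E(G)|] = C(71, 2)·p = 2485 · (1/142) = 35/2.
E[α(G)] ≥ n − E[|E(G)|] = 71 − 35/2 = 107/2.
Numerically: ≈ 53.50000.
(This is only a lower bound; the true E[α(G)] may be larger.)

E[α(G)] ≥ 107/2 ≈ 53.50000.


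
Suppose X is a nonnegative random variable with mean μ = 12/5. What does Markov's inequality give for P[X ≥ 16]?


μ = E[X] = 12/5, a = 16.
Markov: P[X ≥ 16] ≤ μ/a = (12/5)/16 = 3/20.
Numerically: ≈ 0.150.
(Since a = 16 > μ = 2.400, the bound 3/20 is < 1 and informative.)

P[X ≥ 16] ≤ 3/20 ≈ 0.150.


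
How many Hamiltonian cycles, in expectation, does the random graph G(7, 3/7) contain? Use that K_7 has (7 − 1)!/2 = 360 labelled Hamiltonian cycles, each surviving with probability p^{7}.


K_7 has (7 − 1)!/2 = 360 labelled Hamiltonian cycles.
For each such Hamiltonian cycle H, let X_H = 1 if all 7 edges of H are present in G. Then P[X_H = 1] = p^{7} = (3/7)^{7} = 2187/823543.
By linearity: E[X] = Σ_H E[X_H] = 360 · p^{7} = 360 · 2187/823543 = 787320/823543.
Numerically: E[X] ≈ 0.95602.

E[X] = 360 · (3/7)^{7} = 787320/823543 ≈ 0.95602.


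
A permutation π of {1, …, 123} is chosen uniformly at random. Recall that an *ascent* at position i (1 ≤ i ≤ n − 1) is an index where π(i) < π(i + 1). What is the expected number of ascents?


Write X = Σ X_I over i = 1, …, 122, with X_I the indicator of one ascent.
There are 122 indicators.
For each fixed i, the pair (π(i), π(i+1)) is a uniformly random ordered pair of distinct values from {1, …, 123}; by symmetry P[π(i) < π(i+1)] = 1/2.
By linearity: E[X] = 122 · (1/2) = (123 − 1) · (1/2) = 61 ≈ 61.000.

E[X] = 61 = 61.000.


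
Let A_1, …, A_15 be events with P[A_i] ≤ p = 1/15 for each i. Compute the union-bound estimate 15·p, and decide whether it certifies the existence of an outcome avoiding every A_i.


Union bound: P[∪_{i=1}^{15} A_i] ≤ Σ_i P[A_i] ≤ 15·p = 15·(1/15) = 1.
Numerically: 1 ≈ 1.00000.
Is 1 < 1? NO.
Since the bound 1 is ≥ 1, the union bound is uninformative here; it does NOT by itself certify existence.

15·p = 1 ≈ 1.00000; existence NOT certified by the union bound.


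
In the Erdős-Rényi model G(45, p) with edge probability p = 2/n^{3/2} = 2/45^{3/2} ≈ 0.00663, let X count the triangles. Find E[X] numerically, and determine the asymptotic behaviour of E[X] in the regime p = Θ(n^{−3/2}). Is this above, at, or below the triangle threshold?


Number of potential triangles: C(45, 3) = 14190.
Each occurs with probability p³ ≈ (0.00663)³ ≈ 2.90826e-07.
By linearity: E[X] = C(45, 3)·p³ ≈ 14190 · 2.90826e-07 ≈ 0.004.
Since α = 3/2 > 1, p = c/n^{3/2} = o(1/n) is below the triangle threshold p ~ 1/n. Asymptotically E[X] ~ (c³/6)·n^{3(1−α)} = (2³/6)·n^{-1.5} → 0, so by Markov's inequality G has no triangles w.h.p.

E[X] ≈ 0.004; in regime p = Θ(1/n^{3/2}) E[X] tends to 0 (below the triangle threshold p ~ 1/n).


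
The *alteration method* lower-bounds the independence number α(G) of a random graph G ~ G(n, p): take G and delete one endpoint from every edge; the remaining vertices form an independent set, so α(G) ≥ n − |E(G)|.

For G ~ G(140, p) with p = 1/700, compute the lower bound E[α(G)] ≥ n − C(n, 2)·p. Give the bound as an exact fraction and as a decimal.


E[|E(G)|] = C(140, 2)·p = 9730 · (1/700) = 139/10.
E[α(G)] ≥ n − E[|E(G)|] = 140 − 139/10 = 1261/10.
Numerically: ≈ 126.100.
(This is only a lower bound; the true E[α(G)] may be larger.)

E[α(G)] ≥ 1261/10 ≈ 126.100.


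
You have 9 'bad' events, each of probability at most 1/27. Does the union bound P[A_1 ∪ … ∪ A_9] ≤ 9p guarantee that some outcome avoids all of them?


Union bound: P[∪_{i=1}^{9} A_i] ≤ Σ_i P[A_i] ≤ 9·p = 9·(1/27) = 1/3.
Numerically: 1/3 ≈ 0.33333.
Is 1/3 < 1? YES.
Since P[∪ A_i] ≤ 1/3 < 1, the complement has P[∩ A_i^c] ≥ 1 − 1/3 = 2/3 > 0, so some outcome avoids every A_i.

9·p = 1/3 ≈ 0.33333; existence CERTIFIED by the union bound.


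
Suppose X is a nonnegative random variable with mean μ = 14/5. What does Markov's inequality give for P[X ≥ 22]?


μ = E[X] = 14/5, a = 22.
Markov: P[X ≥ 22] ≤ μ/a = (14/5)/22 = 7/55.
Numerically: ≈ 0.1273.
(Since a = 22 > μ = 2.8000, the bound 7/55 is < 1 and informative.)

P[X ≥ 22] ≤ 7/55 ≈ 0.1273.


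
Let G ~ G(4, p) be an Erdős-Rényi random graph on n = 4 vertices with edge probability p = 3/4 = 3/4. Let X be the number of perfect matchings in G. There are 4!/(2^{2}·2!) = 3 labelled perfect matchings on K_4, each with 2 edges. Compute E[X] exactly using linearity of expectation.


K_4 has 4!/(2^{2}·2!) = 3 labelled perfect matchings.
For each such perfect matching H, let X_H = 1 if all 2 edges of H are present in G. Then P[X_H = 1] = p^{2} = (3/4)^{2} = 9/16.
By linearity: E[X] = Σ_H E[X_H] = 3 · p^{2} = 3 · 9/16 = 27/16.
Numerically: E[X] ≈ 1.688.

E[X] = 3 · (3/4)^{2} = 27/16 ≈ 1.688.


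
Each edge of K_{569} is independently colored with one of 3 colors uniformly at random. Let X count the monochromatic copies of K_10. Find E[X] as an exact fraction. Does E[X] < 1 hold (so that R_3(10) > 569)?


E[X] = C(569, 10) · 3^{1 − 45} = 905357721286137524328 · 3^{−44} = 905357721286137524328/984770902183611232881.
As a reduced fraction: E[X] = 100595302365126391592/109418989131512359209 ≈ 0.919359.
Is E[X] < 1? YES.
Since E[X] < 1, there exists a 3-coloring of K_{569} with no monochromatic K_10; hence R_3(10) > 569.

E[X] = 100595302365126391592/109418989131512359209 ≈ 0.919359; E[X] < 1, so R_3(10) > 569.


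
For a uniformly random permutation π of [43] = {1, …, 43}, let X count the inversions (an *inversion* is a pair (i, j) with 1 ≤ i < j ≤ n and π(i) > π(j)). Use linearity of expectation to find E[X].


Write X = Σ X_I over the C(43, 2) = 903 pairs i < j, with X_I the indicator of one inversion.
There are 903 indicators.
For each fixed pair i < j, the values π(i) and π(j) are two distinct elements of {1, …, 43} in uniformly random order; by symmetry P[π(i) > π(j)] = 1/2.
By linearity: E[X] = 903 · (1/2) = C(43, 2) · (1/2) = 903/2 = 903/2 ≈ 451.5000.

E[X] = 903/2 = 451.5000.


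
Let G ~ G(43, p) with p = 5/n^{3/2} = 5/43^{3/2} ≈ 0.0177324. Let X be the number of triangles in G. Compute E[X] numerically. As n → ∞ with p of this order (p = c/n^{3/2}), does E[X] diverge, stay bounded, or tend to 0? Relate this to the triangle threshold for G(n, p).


Number of potential triangles: C(43, 3) = 12341.
Each occurs with probability p³ ≈ (0.0177324)³ ≈ 5.57573292e-06.
By linearity: E[X] = C(43, 3)·p³ ≈ 12341 · 5.57573292e-06 ≈ 0.068810.
Since α = 3/2 > 1, p = c/n^{3/2} = o(1/n) is below the triangle threshold p ~ 1/n. Asymptotically E[X] ~ (c³/6)·n^{3(1−α)} = (5³/6)·n^{-1.5} → 0, so by Markov's inequality G has no triangles w.h.p.

E[X] ≈ 0.068810; in regime p = Θ(1/n^{3/2}) E[X] tends to 0 (below the triangle threshold p ~ 1/n).


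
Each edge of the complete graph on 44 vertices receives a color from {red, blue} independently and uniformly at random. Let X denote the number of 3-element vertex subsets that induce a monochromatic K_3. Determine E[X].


Let X = Σ_S X_S over the C(44, 3) = 13244 subsets S of size 3, where X_S = 1 if the K_3 on S is monochromatic.
For a fixed S, the K_3 on S has C(3, 2) = 3 edges. P[all 3 edges red] = (1/2)^3, and likewise for blue, so P[monochromatic] = 2·(1/2)^3 = 2^{1 − 3} = 1/4.
Summing: E[X] = C(44, 3) · 2^{1 − 3} = 13244 · 1/4 = 3311.
Numerically: E[X] ≈ 3311.00000.

E[X] = C(44,3)·2^(1−C(3,2)) = 3311 ≈ 3311.00000.
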